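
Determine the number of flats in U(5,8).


Flats of U(5,8): every subset of size < 5 is a flat, plus E itself.
Count = C(8,0) + C(8,1) + C(8,2) + C(8,3) + C(8,4) + 1
     = 1 + 8 + 28 + 56 + 70 + 1
     = 164.

164


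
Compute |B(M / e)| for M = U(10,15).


Contracting e from U(10,15) gives U(9,14).
Bases of U(9,14) = C(14,9) = 2002.

2002


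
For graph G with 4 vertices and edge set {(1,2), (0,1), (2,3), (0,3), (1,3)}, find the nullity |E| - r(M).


Cycle rank (nullity) = |E| - r(M) = |E| - (|V| - c).
|E| = 5, |V| = 4, c = 1.
Nullity = 5 - (4 - 1) = 5 - 3 = 2.

2


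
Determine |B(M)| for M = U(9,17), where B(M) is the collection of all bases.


Bases of U(9,17) are all 9-element subsets of the 17-element ground set.
Number of bases = C(17,9).
C(17,9) = 17! / (9! * 8!) = 24310.

24310


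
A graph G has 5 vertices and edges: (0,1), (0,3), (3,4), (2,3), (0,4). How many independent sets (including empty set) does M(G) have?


An independent set in a graphic matroid is an acyclic edge subset.
G has 5 vertices and 5 edges.
Enumerate all 2^5 = 32 subsets, checking for acyclicity.
Total independent sets = 28.

28


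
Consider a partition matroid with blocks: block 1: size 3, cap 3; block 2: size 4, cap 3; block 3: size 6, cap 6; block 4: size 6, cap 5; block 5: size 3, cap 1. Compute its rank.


Rank of a partition matroid = sum of min(|Si|, ci) for each block.
= min(3,3) + min(4,3) + min(6,6) + min(6,5) + min(3,1)
= 3 + 3 + 6 + 5 + 1
= 18.

18


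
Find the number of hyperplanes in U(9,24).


Hyperplanes of U(9,24) are flats of rank 8.
In a uniform matroid, these are exactly the (8)-element subsets.
Count = (24 choose 8) = 735471.

735471


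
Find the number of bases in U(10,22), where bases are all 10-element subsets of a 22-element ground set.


Bases of U(10,22) are all 10-element subsets of the 22-element ground set.
Number of bases = C(22,10).
(22 choose 10) = 646646.

646646


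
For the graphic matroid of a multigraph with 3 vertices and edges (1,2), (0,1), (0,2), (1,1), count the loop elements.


In a graphic matroid, a loop is a self-loop edge (u,u) with rank 0.
Examining all 4 edges for self-loops...
Self-loops found: (1,1)
Number of loops = 1.

1


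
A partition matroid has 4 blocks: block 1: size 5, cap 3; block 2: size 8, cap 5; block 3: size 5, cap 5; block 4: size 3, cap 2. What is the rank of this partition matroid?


Rank of a partition matroid = sum of min(|Si|, ci) for each block.
= min(5,3) + min(8,5) + min(5,5) + min(3,2)
= 3 + 5 + 5 + 2
= 15.

15


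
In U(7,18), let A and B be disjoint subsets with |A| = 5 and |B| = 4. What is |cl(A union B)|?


|A union B| = 5 + 4 = 9 (disjoint).
In U(7,18), cl(S) = S if |S| < 7, else cl(S) = E.
Since 9 >= 7, cl(A union B) = E.
|cl(A union B)| = 18.

18


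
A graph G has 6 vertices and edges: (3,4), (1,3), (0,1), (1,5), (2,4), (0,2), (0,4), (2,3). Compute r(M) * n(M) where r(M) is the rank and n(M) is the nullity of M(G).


r(M) = |V| - c = 6 - 1 = 5.
nullity = |E| - r(M) = 8 - 5 = 3.
Product = 5 * 3 = 15.

15


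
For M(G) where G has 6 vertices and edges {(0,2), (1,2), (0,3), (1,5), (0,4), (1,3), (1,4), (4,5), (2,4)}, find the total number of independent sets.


An independent set in a graphic matroid is an acyclic edge subset.
G has 6 vertices and 9 edges.
Enumerate all 2^9 = 512 subsets, checking for acyclicity.
Total independent sets = 292.

292


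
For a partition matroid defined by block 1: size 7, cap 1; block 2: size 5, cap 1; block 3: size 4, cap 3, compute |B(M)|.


A basis picks exactly ci elements from block i.
Number of bases = product of C(|Si|, ci).
= C(7,1) * C(5,1) * C(4,3)
= 7 * 5 * 4
= 140.

140


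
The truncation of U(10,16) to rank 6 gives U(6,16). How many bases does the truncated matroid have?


Truncating U(10,16) to rank 6 gives U(6,16).
Bases of U(6,16) are all 6-element subsets of 16 elements.
Number of bases = C(16,6) = 8008.

8008


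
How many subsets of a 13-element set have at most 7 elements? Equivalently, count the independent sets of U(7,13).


Independent sets of U(7,13) are all subsets of size <= 7.
Count = C(13,0) + C(13,1) + C(13,2) + C(13,3) + C(13,4) + C(13,5) + C(13,6) + C(13,7)
     = 1 + 13 + 78 + 286 + 715 + 1287 + 1716 + 1716
     = 5812.

5812


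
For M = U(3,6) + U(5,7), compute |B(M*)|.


(M1+M2)* = M1* + M2*.
M1* = U(3,6), bases: C(6,3) = 20.
M2* = U(2,7), bases: C(7,2) = 21.
|B(M*)| = 20 * 21 = 420.

420


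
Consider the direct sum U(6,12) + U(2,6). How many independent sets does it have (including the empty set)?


For a direct sum, |I(M1+M2)| = |I(M1)| * |I(M2)|.
|I(U(6,12))| = sum C(12,k) for k=0..6 = 2510.
|I(U(2,6))| = sum C(6,k) for k=0..2 = 22.
Total = 2510 * 22 = 55220.

55220


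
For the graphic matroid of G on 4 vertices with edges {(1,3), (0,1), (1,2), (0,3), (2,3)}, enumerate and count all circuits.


A circuit in a graphic matroid = edge set of a simple cycle.
G has 4 vertices and 5 edges.
Enumerating all minimal edge subsets forming cycles...
Total circuits found: 3.

3


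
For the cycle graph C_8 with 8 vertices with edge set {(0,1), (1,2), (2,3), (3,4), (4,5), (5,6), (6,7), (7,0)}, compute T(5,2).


T(C_8; x,y) = x + x^2 + ... + x^(7) + y.
T(5,2) = 5^1 + 5^2 + 5^3 + 5^4 + 5^5 + 5^6 + 5^7 + 2
= 5 + 25 + 125 + 625 + 3125 + 15625 + 78125 + 2
= 97657.

97657


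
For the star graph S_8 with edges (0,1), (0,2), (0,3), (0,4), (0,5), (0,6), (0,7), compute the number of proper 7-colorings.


P(tree, k) = k * (k-1)^(7) for any tree on 8 vertices.
P(7) = 7 * 6^7 = 7 * 279936 = 1959552.

1959552


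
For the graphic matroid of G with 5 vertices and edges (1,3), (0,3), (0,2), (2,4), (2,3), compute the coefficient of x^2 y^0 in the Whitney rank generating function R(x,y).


R(x,y) = sum over A in 2^E of x^(r(E)-r(A)) * y^(|A|-r(A)).
G has 5 vertices, 5 edges. r(E) = 4.
Enumerate all 2^5 = 32 subsets.
Count subsets with r(E)-r(A)=2 and |A|-r(A)=0: 10.

10


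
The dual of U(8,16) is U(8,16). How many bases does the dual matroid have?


The dual of U(r,n) is U(n-r, n) = U(8,16).
Bases of U(8,16) are all (8)-element subsets.
|B(M*)| = C(16,8) = 12870.

12870


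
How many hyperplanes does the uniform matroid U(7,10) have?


Hyperplanes of U(7,10) are flats of rank 6.
In a uniform matroid, these are exactly the (6)-element subsets.
Count = (10 choose 6) = 210.

210


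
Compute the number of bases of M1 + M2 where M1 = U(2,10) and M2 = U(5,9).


Bases of a direct sum M1 + M2: |B| = |B(M1)| * |B(M2)|.
|B(U(2,10))| = C(10,2) = 45.
|B(U(5,9))| = C(9,5) = 126.
Total bases = 45 * 126 = 5670.

5670


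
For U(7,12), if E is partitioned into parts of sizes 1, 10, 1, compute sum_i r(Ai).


r(Ai) = min(|Ai|, 7) for each part.
Sum = min(1,7) + min(10,7) + min(1,7)
    = 1 + 7 + 1
    = 9.

9


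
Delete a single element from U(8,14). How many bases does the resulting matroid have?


Deleting e from U(8,14) gives U(8,13) since n > r.
Bases of U(8,13) = (13 choose 8) = 1287.

1287


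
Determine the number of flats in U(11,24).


Flats of U(11,24): every subset of size < 11 is a flat, plus E itself.
Count = C(24,0) + C(24,1) + C(24,2) + C(24,3) + C(24,4) + C(24,5) + C(24,6) + C(24,7) + C(24,8) + C(24,9) + C(24,10) + 1
     = 1 + 24 + 276 + 2024 + 10626 + 42504 + 134596 + 346104 + 735471 + 1307504 + 1961256 + 1
     = 4540387.

4540387


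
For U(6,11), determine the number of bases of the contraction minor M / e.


Contracting e from U(6,11) gives U(5,10).
Bases of U(5,10) = C(10,5) = 252.

252


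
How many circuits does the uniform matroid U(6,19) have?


In U(6,19), circuits are the (7)-element subsets.
Any set of 7 elements is dependent, and removing any one element gives
an independent set of size 6, so it is a minimal dependent set.
Number of circuits = C(19,7) = 50388.

50388


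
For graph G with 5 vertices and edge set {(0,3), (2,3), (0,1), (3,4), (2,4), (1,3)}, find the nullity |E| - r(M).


Cycle rank (nullity) = |E| - r(M) = |E| - (|V| - c).
|E| = 6, |V| = 5, c = 1.
Nullity = 6 - (5 - 1) = 6 - 4 = 2.

2


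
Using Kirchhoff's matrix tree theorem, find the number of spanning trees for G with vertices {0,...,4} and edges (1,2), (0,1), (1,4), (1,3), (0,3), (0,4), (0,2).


By Kirchhoff's matrix tree theorem, the number of spanning trees equals
the determinant of any cofactor of the Laplacian matrix L.
G has 5 vertices and 7 edges.
Computing the (4 x 4) cofactor determinant gives 20.

20


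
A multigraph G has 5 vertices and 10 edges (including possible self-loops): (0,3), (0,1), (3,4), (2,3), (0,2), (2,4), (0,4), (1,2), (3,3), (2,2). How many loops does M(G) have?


In a graphic matroid, a loop is a self-loop edge (u,u) with rank 0.
Examining all 10 edges for self-loops...
Self-loops found: (3,3), (2,2)
Number of loops = 2.

2


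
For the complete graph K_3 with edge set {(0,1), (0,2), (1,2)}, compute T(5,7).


T(K_3; x,y) = x^2 + x + y.
T(5,7) = 25 + 5 + 7 = 37.

37


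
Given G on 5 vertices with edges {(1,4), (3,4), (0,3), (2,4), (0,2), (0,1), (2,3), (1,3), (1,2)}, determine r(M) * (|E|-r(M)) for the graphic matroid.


r(M) = |V| - c = 5 - 1 = 4.
nullity = |E| - r(M) = 9 - 4 = 5.
Product = 4 * 5 = 20.

20


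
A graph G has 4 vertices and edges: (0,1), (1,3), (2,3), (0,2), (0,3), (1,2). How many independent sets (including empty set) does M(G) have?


An independent set in a graphic matroid is an acyclic edge subset.
G has 4 vertices and 6 edges.
Enumerate all 2^6 = 64 subsets, checking for acyclicity.
Total independent sets = 38.

38


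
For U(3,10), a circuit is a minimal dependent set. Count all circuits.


In U(3,10), circuits are the (4)-element subsets.
Any set of 4 elements is dependent, and removing any one element gives
an independent set of size 3, so it is a minimal dependent set.
Number of circuits = C(10,4) = 10! / (4! * 6!) = 210.

210


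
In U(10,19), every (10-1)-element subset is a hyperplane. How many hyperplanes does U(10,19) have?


Hyperplanes of U(10,19) are flats of rank 9.
In a uniform matroid, these are exactly the (9)-element subsets.
Count = (19 choose 9) = 92378.

92378


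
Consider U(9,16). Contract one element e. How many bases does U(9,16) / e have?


Contracting e from U(9,16) gives U(8,15).
Bases of U(8,15) = C(15,8) = 15! / (8! * 7!) = 6435.

6435


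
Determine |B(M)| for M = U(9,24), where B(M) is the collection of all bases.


Bases of U(9,24) are all 9-element subsets of the 24-element ground set.
Number of bases = C(24,9).
C(24,9) = 1307504.

1307504


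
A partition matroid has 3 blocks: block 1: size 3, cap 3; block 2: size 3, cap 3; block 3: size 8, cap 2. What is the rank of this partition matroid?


Rank of a partition matroid = sum of min(|Si|, ci) for each block.
= min(3,3) + min(3,3) + min(8,2)
= 3 + 3 + 2
= 8.

8


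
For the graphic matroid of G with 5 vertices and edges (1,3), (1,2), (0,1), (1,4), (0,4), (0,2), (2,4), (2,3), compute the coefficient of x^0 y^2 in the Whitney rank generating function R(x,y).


R(x,y) = sum over A in 2^E of x^(r(E)-r(A)) * y^(|A|-r(A)).
G has 5 vertices, 8 edges. r(E) = 4.
Enumerate all 2^8 = 256 subsets.
Count subsets with r(E)-r(A)=0 and |A|-r(A)=2: 27.

27


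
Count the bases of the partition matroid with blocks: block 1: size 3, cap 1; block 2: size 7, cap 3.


A basis picks exactly ci elements from block i.
Number of bases = product of C(|Si|, ci).
= C(3,1) * C(7,3)
= 3 * 35
= 105.

105


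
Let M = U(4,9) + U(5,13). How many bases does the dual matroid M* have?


(M1+M2)* = M1* + M2*.
M1* = U(5,9), bases: C(9,5) = 126.
M2* = U(8,13), bases: C(13,8) = 1287.
|B(M*)| = 126 * 1287 = 162162.

162162


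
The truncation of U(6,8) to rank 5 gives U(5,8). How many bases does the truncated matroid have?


Truncating U(6,8) to rank 5 gives U(5,8).
Bases of U(5,8) are all 5-element subsets of 8 elements.
Number of bases = (8 choose 5) = 56.

56


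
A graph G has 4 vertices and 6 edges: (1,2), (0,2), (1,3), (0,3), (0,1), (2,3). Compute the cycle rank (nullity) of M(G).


Cycle rank (nullity) = |E| - r(M) = |E| - (|V| - c).
|E| = 6, |V| = 4, c = 1.
Nullity = 6 - (4 - 1) = 6 - 3 = 3.

3


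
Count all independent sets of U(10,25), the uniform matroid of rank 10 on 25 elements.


Independent sets of U(10,25) are all subsets of size <= 10.
Count = (25 choose 0) + (25 choose 1) + (25 choose 2) + (25 choose 3) + (25 choose 4) + (25 choose 5) + (25 choose 6) + (25 choose 7) + (25 choose 8) + (25 choose 9) + (25 choose 10)
     = 1 + 25 + 300 + 2300 + 12650 + 53130 + 177100 + 480700 + 1081575 + 2042975 + 3268760
     = 7119516.

7119516


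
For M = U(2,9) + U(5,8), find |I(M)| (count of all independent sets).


For a direct sum, |I(M1+M2)| = |I(M1)| * |I(M2)|.
|I(U(2,9))| = sum C(9,k) for k=0..2 = 46.
|I(U(5,8))| = sum C(8,k) for k=0..5 = 219.
Total = 46 * 219 = 10074.

10074


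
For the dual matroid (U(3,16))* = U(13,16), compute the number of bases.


The dual of U(r,n) is U(n-r, n) = U(13,16).
Bases of U(13,16) are all (13)-element subsets.
|B(M*)| = C(16,13) = 16! / (13! * 3!) = 560.

560


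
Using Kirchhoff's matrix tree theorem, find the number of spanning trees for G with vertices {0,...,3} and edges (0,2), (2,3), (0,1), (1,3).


By Kirchhoff's matrix tree theorem, the number of spanning trees equals
the determinant of any cofactor of the Laplacian matrix L.
G has 4 vertices and 4 edges.
Computing the (3 x 3) cofactor determinant gives 4.

4


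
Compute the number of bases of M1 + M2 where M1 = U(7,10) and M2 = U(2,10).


Bases of a direct sum M1 + M2: |B| = |B(M1)| * |B(M2)|.
|B(U(7,10))| = C(10,7) = 120.
|B(U(2,10))| = C(10,2) = 45.
Total bases = 120 * 45 = 5400.

5400


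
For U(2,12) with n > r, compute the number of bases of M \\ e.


Deleting e from U(2,12) gives U(2,11) since n > r.
Bases of U(2,11) = C(11,2) = (11 * 10) / (1 * 2) = 55.

55


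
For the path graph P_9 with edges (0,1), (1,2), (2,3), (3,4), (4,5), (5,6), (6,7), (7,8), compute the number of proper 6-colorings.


P(P_9, k) = k * (k-1)^(8).
P(6) = 6 * 5^8 = 6 * 390625 = 2343750.

2343750


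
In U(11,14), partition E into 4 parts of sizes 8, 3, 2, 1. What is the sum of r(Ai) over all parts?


r(Ai) = min(|Ai|, 11) for each part.
Sum = min(8,11) + min(3,11) + min(2,11) + min(1,11)
    = 8 + 3 + 2 + 1
    = 14.

14


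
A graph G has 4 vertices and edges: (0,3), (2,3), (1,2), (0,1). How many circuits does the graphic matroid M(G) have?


A circuit in a graphic matroid = edge set of a simple cycle.
G has 4 vertices and 4 edges.
Enumerating all minimal edge subsets forming cycles...
Total circuits found: 1.

1


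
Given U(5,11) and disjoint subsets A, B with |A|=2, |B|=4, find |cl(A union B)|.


|A union B| = 2 + 4 = 6 (disjoint).
In U(5,11), cl(S) = S if |S| < 5, else cl(S) = E.
Since 6 >= 5, cl(A union B) = E.
|cl(A union B)| = 11.

11


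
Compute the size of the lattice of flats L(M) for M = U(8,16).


Flats of U(8,16): every subset of size < 8 is a flat, plus E itself.
Count = (16 choose 0) + (16 choose 1) + (16 choose 2) + (16 choose 3) + (16 choose 4) + (16 choose 5) + (16 choose 6) + (16 choose 7) + 1
     = 1 + 16 + 120 + 560 + 1820 + 4368 + 8008 + 11440 + 1
     = 26334.

26334


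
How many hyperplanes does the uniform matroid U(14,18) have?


Hyperplanes of U(14,18) are flats of rank 13.
In a uniform matroid, these are exactly the (13)-element subsets.
Count = (18 choose 13) = 8568.

8568


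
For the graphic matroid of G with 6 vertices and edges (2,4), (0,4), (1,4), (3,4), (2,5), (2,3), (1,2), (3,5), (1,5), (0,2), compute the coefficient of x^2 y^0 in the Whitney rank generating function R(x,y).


R(x,y) = sum over A in 2^E of x^(r(E)-r(A)) * y^(|A|-r(A)).
G has 6 vertices, 10 edges. r(E) = 5.
Enumerate all 2^10 = 1024 subsets.
Count subsets with r(E)-r(A)=2 and |A|-r(A)=0: 115.

115


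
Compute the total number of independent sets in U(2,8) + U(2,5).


For a direct sum, |I(M1+M2)| = |I(M1)| * |I(M2)|.
|I(U(2,8))| = sum C(8,k) for k=0..2 = 37.
|I(U(2,5))| = sum C(5,k) for k=0..2 = 16.
Total = 37 * 16 = 592.

592


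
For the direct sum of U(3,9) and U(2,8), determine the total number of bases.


Bases of a direct sum M1 + M2: |B| = |B(M1)| * |B(M2)|.
|B(U(3,9))| = C(9,3) = 84.
|B(U(2,8))| = C(8,2) = 28.
Total bases = 84 * 28 = 2352.

2352


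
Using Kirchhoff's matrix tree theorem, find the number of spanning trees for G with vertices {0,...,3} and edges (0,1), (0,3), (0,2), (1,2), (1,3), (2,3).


By Kirchhoff's matrix tree theorem, the number of spanning trees equals
the determinant of any cofactor of the Laplacian matrix L.
G has 4 vertices and 6 edges.
Computing the (3 x 3) cofactor determinant gives 16.

16


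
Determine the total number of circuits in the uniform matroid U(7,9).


In U(7,9), circuits are the (8)-element subsets.
Any set of 8 elements is dependent, and removing any one element gives
an independent set of size 7, so it is a minimal dependent set.
Number of circuits = C(9,8) = 9.

9


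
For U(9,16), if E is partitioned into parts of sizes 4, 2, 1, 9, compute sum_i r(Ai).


r(Ai) = min(|Ai|, 9) for each part.
Sum = min(4,9) + min(2,9) + min(1,9) + min(9,9)
    = 4 + 2 + 1 + 9
    = 16.

16


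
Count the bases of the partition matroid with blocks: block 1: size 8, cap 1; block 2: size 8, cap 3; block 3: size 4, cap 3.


A basis picks exactly ci elements from block i.
Number of bases = product of C(|Si|, ci).
= C(8,1) * C(8,3) * C(4,3)
= 8 * 56 * 4
= 1792.

1792


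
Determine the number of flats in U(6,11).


Flats of U(6,11): every subset of size < 6 is a flat, plus E itself.
Count = (11 choose 0) + (11 choose 1) + (11 choose 2) + (11 choose 3) + (11 choose 4) + (11 choose 5) + 1
     = 1 + 11 + 55 + 165 + 330 + 462 + 1
     = 1025.

1025


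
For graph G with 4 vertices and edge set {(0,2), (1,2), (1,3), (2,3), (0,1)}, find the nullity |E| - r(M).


Cycle rank (nullity) = |E| - r(M) = |E| - (|V| - c).
|E| = 5, |V| = 4, c = 1.
Nullity = 5 - (4 - 1) = 5 - 3 = 2.

2


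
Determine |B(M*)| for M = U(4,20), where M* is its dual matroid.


The dual of U(r,n) is U(n-r, n) = U(16,20).
Bases of U(16,20) are all (16)-element subsets.
|B(M*)| = C(20,16) = 4845.

4845


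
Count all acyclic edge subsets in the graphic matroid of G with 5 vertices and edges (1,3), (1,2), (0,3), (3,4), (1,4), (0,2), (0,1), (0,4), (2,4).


An independent set in a graphic matroid is an acyclic edge subset.
G has 5 vertices and 9 edges.
Enumerate all 2^9 = 512 subsets, checking for acyclicity.
Total independent sets = 198.

198


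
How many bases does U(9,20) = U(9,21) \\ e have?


Deleting e from U(9,21) gives U(9,20) since n > r.
Bases of U(9,20) = C(20,9) = 167960.

167960


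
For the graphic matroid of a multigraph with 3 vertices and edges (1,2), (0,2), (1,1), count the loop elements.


In a graphic matroid, a loop is a self-loop edge (u,u) with rank 0.
Examining all 3 edges for self-loops...
Self-loops found: (1,1)
Number of loops = 1.

1


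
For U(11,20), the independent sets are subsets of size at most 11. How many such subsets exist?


Independent sets of U(11,20) are all subsets of size <= 11.
Count = C(20,0) + C(20,1) + C(20,2) + C(20,3) + C(20,4) + C(20,5) + C(20,6) + C(20,7) + C(20,8) + C(20,9) + C(20,10) + C(20,11)
     = 1 + 20 + 190 + 1140 + 4845 + 15504 + 38760 + 77520 + 125970 + 167960 + 184756 + 167960
     = 784626.

784626


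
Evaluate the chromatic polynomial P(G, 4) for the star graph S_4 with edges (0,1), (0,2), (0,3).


P(tree, k) = k * (k-1)^(3) for any tree on 4 vertices.
P(4) = 4 * 3^3 = 4 * 27 = 108.

108


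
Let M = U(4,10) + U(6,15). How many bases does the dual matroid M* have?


(M1+M2)* = M1* + M2*.
M1* = U(6,10), bases: C(10,6) = 210.
M2* = U(9,15), bases: C(15,9) = 5005.
|B(M*)| = 210 * 5005 = 1051050.

1051050


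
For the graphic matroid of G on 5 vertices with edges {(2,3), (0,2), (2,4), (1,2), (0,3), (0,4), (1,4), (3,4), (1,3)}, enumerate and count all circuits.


A circuit in a graphic matroid = edge set of a simple cycle.
G has 5 vertices and 9 edges.
Enumerating all minimal edge subsets forming cycles...
Total circuits found: 22.

22


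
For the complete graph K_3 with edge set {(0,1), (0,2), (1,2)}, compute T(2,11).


T(K_3; x,y) = x^2 + x + y.
T(2,11) = 4 + 2 + 11 = 17.

17


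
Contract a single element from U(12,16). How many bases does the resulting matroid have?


Contracting e from U(12,16) gives U(11,15).
Bases of U(11,15) = (15 choose 11) = 1365.

1365


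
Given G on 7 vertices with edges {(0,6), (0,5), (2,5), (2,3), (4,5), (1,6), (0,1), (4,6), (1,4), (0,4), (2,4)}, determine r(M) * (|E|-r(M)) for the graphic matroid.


r(M) = |V| - c = 7 - 1 = 6.
nullity = |E| - r(M) = 11 - 6 = 5.
Product = 6 * 5 = 30.

30


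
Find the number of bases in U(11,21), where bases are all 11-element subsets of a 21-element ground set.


Bases of U(11,21) are all 11-element subsets of the 21-element ground set.
Number of bases = C(21,11).
(21 choose 11) = 352716.

352716


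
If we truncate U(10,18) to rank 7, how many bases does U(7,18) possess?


Truncating U(10,18) to rank 7 gives U(7,18).
Bases of U(7,18) are all 7-element subsets of 18 elements.
Number of bases = C(18,7) = 31824.

31824


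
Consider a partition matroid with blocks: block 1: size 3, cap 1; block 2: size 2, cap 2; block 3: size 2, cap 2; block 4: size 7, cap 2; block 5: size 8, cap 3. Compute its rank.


Rank of a partition matroid = sum of min(|Si|, ci) for each block.
= min(3,1) + min(2,2) + min(2,2) + min(7,2) + min(8,3)
= 1 + 2 + 2 + 2 + 3
= 10.

10


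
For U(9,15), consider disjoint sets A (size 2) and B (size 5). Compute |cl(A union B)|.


|A union B| = 2 + 5 = 7 (disjoint).
In U(9,15), cl(S) = S if |S| < 9, else cl(S) = E.
Since 7 < 9, cl(A union B) = A union B.
|cl(A union B)| = 7.

7


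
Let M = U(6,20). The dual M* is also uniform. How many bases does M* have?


The dual of U(r,n) is U(n-r, n) = U(14,20).
Bases of U(14,20) are all (14)-element subsets.
|B(M*)| = (20 choose 14) = 38760.

38760


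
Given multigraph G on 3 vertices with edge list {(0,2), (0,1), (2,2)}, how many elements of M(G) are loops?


In a graphic matroid, a loop is a self-loop edge (u,u) with rank 0.
Examining all 3 edges for self-loops...
Self-loops found: (2,2)
Number of loops = 1.

1


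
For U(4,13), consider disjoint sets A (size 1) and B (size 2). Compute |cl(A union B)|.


|A union B| = 1 + 2 = 3 (disjoint).
In U(4,13), cl(S) = S if |S| < 4, else cl(S) = E.
Since 3 < 4, cl(A union B) = A union B.
|cl(A union B)| = 3.

3


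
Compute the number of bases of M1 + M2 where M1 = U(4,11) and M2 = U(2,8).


Bases of a direct sum M1 + M2: |B| = |B(M1)| * |B(M2)|.
|B(U(4,11))| = C(11,4) = 330.
|B(U(2,8))| = C(8,2) = 28.
Total bases = 330 * 28 = 9240.

9240


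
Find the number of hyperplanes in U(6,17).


Hyperplanes of U(6,17) are flats of rank 5.
In a uniform matroid, these are exactly the (5)-element subsets.
Count = (17 choose 5) = 6188.

6188


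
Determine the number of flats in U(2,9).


Flats of U(2,9): every subset of size < 2 is a flat, plus E itself.
Count = C(9,0) + C(9,1) + 1
     = 1 + 9 + 1
     = 11.

11


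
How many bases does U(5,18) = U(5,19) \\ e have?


Deleting e from U(5,19) gives U(5,18) since n > r.
Bases of U(5,18) = (18 choose 5) = 8568.

8568


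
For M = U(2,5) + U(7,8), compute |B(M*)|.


(M1+M2)* = M1* + M2*.
M1* = U(3,5), bases: C(5,3) = 10.
M2* = U(1,8), bases: C(8,1) = 8.
|B(M*)| = 10 * 8 = 80.

80


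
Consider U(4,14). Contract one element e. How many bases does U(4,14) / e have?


Contracting e from U(4,14) gives U(3,13).
Bases of U(3,13) = C(13,3) = 13! / (3! * 10!) = 286.

286


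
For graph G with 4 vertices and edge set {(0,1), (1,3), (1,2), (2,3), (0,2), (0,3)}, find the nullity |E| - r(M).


Cycle rank (nullity) = |E| - r(M) = |E| - (|V| - c).
|E| = 6, |V| = 4, c = 1.
Nullity = 6 - (4 - 1) = 6 - 3 = 3.

3


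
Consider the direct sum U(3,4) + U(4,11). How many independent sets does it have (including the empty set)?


For a direct sum, |I(M1+M2)| = |I(M1)| * |I(M2)|.
|I(U(3,4))| = sum C(4,k) for k=0..3 = 15.
|I(U(4,11))| = sum C(11,k) for k=0..4 = 562.
Total = 15 * 562 = 8430.

8430


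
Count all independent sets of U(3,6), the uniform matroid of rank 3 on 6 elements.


Independent sets of U(3,6) are all subsets of size <= 3.
Count = C(6,0) + C(6,1) + C(6,2) + C(6,3)
     = 1 + 6 + 15 + 20
     = 42.

42


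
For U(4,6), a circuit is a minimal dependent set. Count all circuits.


In U(4,6), circuits are the (5)-element subsets.
Any set of 5 elements is dependent, and removing any one element gives
an independent set of size 4, so it is a minimal dependent set.
Number of circuits = C(6,5) = 6! / (5! * 1!) = 6.

6


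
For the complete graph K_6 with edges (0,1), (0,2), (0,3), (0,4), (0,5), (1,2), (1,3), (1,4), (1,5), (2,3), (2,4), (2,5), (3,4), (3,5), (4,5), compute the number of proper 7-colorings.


P(K_6, k) = k(k-1)(k-2)...(k-5).
P(7) = (7) * (6) * (5) * (4) * (3) * (2) = 5040.

5040


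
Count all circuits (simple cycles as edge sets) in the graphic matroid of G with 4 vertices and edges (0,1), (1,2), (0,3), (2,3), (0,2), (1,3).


A circuit in a graphic matroid = edge set of a simple cycle.
G has 4 vertices and 6 edges.
Enumerating all minimal edge subsets forming cycles...
Total circuits found: 7.

7


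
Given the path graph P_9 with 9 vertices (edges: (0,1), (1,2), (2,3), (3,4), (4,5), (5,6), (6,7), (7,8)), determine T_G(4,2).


A path on 9 vertices is a tree with 8 edges.
T(x,y) = x^(8) for any tree.
T(4,2) = 4^8 = 65536.

65536


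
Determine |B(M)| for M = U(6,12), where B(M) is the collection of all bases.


Bases of U(6,12) are all 6-element subsets of the 12-element ground set.
Number of bases = C(12,6).
(12 choose 6) = 924.

924


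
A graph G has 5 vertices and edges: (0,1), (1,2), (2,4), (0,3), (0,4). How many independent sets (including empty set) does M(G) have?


An independent set in a graphic matroid is an acyclic edge subset.
G has 5 vertices and 5 edges.
Enumerate all 2^5 = 32 subsets, checking for acyclicity.
Total independent sets = 30.

30


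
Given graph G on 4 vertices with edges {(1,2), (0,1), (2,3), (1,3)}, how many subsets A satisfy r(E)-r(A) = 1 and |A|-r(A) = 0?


R(x,y) = sum over A in 2^E of x^(r(E)-r(A)) * y^(|A|-r(A)).
G has 4 vertices, 4 edges. r(E) = 3.
Enumerate all 2^4 = 16 subsets.
Count subsets with r(E)-r(A)=1 and |A|-r(A)=0: 6.

6


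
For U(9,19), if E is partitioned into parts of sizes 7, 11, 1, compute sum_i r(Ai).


r(Ai) = min(|Ai|, 9) for each part.
Sum = min(7,9) + min(11,9) + min(1,9)
    = 7 + 9 + 1
    = 17.

17


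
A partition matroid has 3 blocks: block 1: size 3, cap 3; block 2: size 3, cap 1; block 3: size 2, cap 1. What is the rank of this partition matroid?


Rank of a partition matroid = sum of min(|Si|, ci) for each block.
= min(3,3) + min(3,1) + min(2,1)
= 3 + 1 + 1
= 5.

5


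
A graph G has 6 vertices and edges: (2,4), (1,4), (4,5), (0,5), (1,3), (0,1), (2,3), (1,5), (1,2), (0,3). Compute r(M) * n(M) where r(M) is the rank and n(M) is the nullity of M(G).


r(M) = |V| - c = 6 - 1 = 5.
nullity = |E| - r(M) = 10 - 5 = 5.
Product = 5 * 5 = 25.

25


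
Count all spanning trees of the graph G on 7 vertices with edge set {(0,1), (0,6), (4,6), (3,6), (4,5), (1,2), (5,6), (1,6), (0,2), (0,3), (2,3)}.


By Kirchhoff's matrix tree theorem, the number of spanning trees equals
the determinant of any cofactor of the Laplacian matrix L.
G has 7 vertices and 11 edges.
Computing the (6 x 6) cofactor determinant gives 135.

135


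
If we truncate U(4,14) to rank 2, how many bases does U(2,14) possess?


Truncating U(4,14) to rank 2 gives U(2,14).
Bases of U(2,14) are all 2-element subsets of 14 elements.
Number of bases = (14 choose 2) = 91.

91


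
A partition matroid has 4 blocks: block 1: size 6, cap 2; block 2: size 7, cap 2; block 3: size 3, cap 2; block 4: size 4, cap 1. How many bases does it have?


A basis picks exactly ci elements from block i.
Number of bases = product of C(|Si|, ci).
= C(6,2) * C(7,2) * C(3,2) * C(4,1)
= 15 * 21 * 3 * 4
= 3780.

3780


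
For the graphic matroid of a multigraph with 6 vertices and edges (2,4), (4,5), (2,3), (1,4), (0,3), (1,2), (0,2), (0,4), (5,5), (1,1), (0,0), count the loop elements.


In a graphic matroid, a loop is a self-loop edge (u,u) with rank 0.
Examining all 11 edges for self-loops...
Self-loops found: (5,5), (1,1), (0,0)
Number of loops = 3.

3


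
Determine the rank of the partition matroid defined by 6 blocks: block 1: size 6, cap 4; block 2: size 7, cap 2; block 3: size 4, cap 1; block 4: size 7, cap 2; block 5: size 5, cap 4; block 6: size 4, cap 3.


Rank of a partition matroid = sum of min(|Si|, ci) for each block.
= min(6,4) + min(7,2) + min(4,1) + min(7,2) + min(5,4) + min(4,3)
= 4 + 2 + 1 + 2 + 4 + 3
= 16.

16


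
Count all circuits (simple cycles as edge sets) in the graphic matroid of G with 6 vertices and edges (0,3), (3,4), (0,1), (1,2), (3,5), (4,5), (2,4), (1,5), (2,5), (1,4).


A circuit in a graphic matroid = edge set of a simple cycle.
G has 6 vertices and 10 edges.
Enumerating all minimal edge subsets forming cycles...
Total circuits found: 22.

22


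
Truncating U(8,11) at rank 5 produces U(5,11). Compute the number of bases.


Truncating U(8,11) to rank 5 gives U(5,11).
Bases of U(5,11) are all 5-element subsets of 11 elements.
Number of bases = (11 choose 5) = 462.

462


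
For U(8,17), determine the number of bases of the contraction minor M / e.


Contracting e from U(8,17) gives U(7,16).
Bases of U(7,16) = C(16,7) = 11440.

11440


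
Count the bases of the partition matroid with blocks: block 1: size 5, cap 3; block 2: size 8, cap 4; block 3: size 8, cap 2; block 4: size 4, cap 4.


A basis picks exactly ci elements from block i.
Number of bases = product of C(|Si|, ci).
= C(5,3) * C(8,4) * C(8,2) * C(4,4)
= 10 * 70 * 28 * 1
= 19600.

19600


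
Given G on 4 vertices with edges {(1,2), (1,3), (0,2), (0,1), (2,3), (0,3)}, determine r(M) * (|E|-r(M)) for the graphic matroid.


r(M) = |V| - c = 4 - 1 = 3.
nullity = |E| - r(M) = 6 - 3 = 3.
Product = 3 * 3 = 9.

9


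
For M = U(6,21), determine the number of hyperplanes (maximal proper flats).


Hyperplanes of U(6,21) are flats of rank 5.
In a uniform matroid, these are exactly the (5)-element subsets.
Count = C(21,5) = 21! / (5! * 16!) = 20349.

20349


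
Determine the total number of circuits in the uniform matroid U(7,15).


In U(7,15), circuits are the (8)-element subsets.
Any set of 8 elements is dependent, and removing any one element gives
an independent set of size 7, so it is a minimal dependent set.
Number of circuits = C(15,8) = 6435.

6435


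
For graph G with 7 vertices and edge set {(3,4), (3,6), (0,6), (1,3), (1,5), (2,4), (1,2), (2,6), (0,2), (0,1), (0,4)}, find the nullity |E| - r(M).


Cycle rank (nullity) = |E| - r(M) = |E| - (|V| - c).
|E| = 11, |V| = 7, c = 1.
Nullity = 11 - (7 - 1) = 11 - 6 = 5.

5


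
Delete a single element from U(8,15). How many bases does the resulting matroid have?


Deleting e from U(8,15) gives U(8,14) since n > r.
Bases of U(8,14) = C(14,8) = 3003.

3003


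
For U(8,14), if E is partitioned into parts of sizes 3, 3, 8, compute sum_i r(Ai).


r(Ai) = min(|Ai|, 8) for each part.
Sum = min(3,8) + min(3,8) + min(8,8)
    = 3 + 3 + 8
    = 14.

14


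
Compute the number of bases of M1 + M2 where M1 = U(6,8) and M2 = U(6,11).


Bases of a direct sum M1 + M2: |B| = |B(M1)| * |B(M2)|.
|B(U(6,8))| = C(8,6) = 28.
|B(U(6,11))| = C(11,6) = 462.
Total bases = 28 * 462 = 12936.

12936


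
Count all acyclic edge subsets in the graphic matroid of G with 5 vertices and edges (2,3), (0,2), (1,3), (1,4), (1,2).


An independent set in a graphic matroid is an acyclic edge subset.
G has 5 vertices and 5 edges.
Enumerate all 2^5 = 32 subsets, checking for acyclicity.
Total independent sets = 28.

28


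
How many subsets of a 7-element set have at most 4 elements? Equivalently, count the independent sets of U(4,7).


Independent sets of U(4,7) are all subsets of size <= 4.
Count = (7 choose 0) + (7 choose 1) + (7 choose 2) + (7 choose 3) + (7 choose 4)
     = 1 + 7 + 21 + 35 + 35
     = 99.

99


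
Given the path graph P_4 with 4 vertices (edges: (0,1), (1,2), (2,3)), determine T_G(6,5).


A path on 4 vertices is a tree with 3 edges.
T(x,y) = x^(3) for any tree.
T(6,5) = 6^3 = 216.

216


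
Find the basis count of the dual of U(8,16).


The dual of U(r,n) is U(n-r, n) = U(8,16).
Bases of U(8,16) are all (8)-element subsets.
|B(M*)| = C(16,8) = 16! / (8! * 8!) = 12870.

12870


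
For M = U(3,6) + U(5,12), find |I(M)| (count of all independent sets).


For a direct sum, |I(M1+M2)| = |I(M1)| * |I(M2)|.
|I(U(3,6))| = sum C(6,k) for k=0..3 = 42.
|I(U(5,12))| = sum C(12,k) for k=0..5 = 1586.
Total = 42 * 1586 = 66612.

66612


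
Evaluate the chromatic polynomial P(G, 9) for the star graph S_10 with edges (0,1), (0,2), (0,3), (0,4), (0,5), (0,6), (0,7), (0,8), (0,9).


P(tree, k) = k * (k-1)^(9) for any tree on 10 vertices.
P(9) = 9 * 8^9 = 9 * 134217728 = 1207959552.

1207959552


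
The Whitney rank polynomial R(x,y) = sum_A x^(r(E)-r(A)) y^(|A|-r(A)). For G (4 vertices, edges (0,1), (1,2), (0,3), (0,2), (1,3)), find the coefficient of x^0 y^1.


R(x,y) = sum over A in 2^E of x^(r(E)-r(A)) * y^(|A|-r(A)).
G has 4 vertices, 5 edges. r(E) = 3.
Enumerate all 2^5 = 32 subsets.
Count subsets with r(E)-r(A)=0 and |A|-r(A)=1: 5.

5


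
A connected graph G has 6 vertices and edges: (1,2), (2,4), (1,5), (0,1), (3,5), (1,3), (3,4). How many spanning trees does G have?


By Kirchhoff's matrix tree theorem, the number of spanning trees equals
the determinant of any cofactor of the Laplacian matrix L.
G has 6 vertices and 7 edges.
Computing the (5 x 5) cofactor determinant gives 11.

11


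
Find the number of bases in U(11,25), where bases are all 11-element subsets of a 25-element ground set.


Bases of U(11,25) are all 11-element subsets of the 25-element ground set.
Number of bases = C(25,11).
C(25,11) = 4457400.

4457400


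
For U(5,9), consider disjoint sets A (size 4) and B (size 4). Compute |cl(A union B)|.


|A union B| = 4 + 4 = 8 (disjoint).
In U(5,9), cl(S) = S if |S| < 5, else cl(S) = E.
Since 8 >= 5, cl(A union B) = E.
|cl(A union B)| = 9.

9


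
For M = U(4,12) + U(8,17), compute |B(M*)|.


(M1+M2)* = M1* + M2*.
M1* = U(8,12), bases: C(12,8) = 495.
M2* = U(9,17), bases: C(17,9) = 24310.
|B(M*)| = 495 * 24310 = 12033450.

12033450


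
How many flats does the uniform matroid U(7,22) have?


Flats of U(7,22): every subset of size < 7 is a flat, plus E itself.
Count = (22 choose 0) + (22 choose 1) + (22 choose 2) + (22 choose 3) + (22 choose 4) + (22 choose 5) + (22 choose 6) + 1
     = 1 + 22 + 231 + 1540 + 7315 + 26334 + 74613 + 1
     = 110057.

110057


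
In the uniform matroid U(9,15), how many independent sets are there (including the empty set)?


Independent sets of U(9,15) are all subsets of size <= 9.
Count = C(15,0) + C(15,1) + C(15,2) + C(15,3) + C(15,4) + C(15,5) + C(15,6) + C(15,7) + C(15,8) + C(15,9)
     = 1 + 15 + 105 + 455 + 1365 + 3003 + 5005 + 6435 + 6435 + 5005
     = 27824.

27824


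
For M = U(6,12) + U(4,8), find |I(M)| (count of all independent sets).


For a direct sum, |I(M1+M2)| = |I(M1)| * |I(M2)|.
|I(U(6,12))| = sum C(12,k) for k=0..6 = 2510.
|I(U(4,8))| = sum C(8,k) for k=0..4 = 163.
Total = 2510 * 163 = 409130.

409130


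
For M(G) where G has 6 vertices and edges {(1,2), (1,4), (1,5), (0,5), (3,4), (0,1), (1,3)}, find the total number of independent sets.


An independent set in a graphic matroid is an acyclic edge subset.
G has 6 vertices and 7 edges.
Enumerate all 2^7 = 128 subsets, checking for acyclicity.
Total independent sets = 98.

98


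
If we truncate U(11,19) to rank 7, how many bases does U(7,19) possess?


Truncating U(11,19) to rank 7 gives U(7,19).
Bases of U(7,19) are all 7-element subsets of 19 elements.
Number of bases = C(19,7) = 50388.

50388


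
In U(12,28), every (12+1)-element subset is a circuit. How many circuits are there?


In U(12,28), circuits are the (13)-element subsets.
Any set of 13 elements is dependent, and removing any one element gives
an independent set of size 12, so it is a minimal dependent set.
Number of circuits = C(28,13) = 37442160.

37442160


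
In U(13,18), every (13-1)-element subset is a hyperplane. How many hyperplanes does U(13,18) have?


Hyperplanes of U(13,18) are flats of rank 12.
In a uniform matroid, these are exactly the (12)-element subsets.
Count = C(18,12) = 18564.

18564


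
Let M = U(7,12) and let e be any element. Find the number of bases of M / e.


Contracting e from U(7,12) gives U(6,11).
Bases of U(6,11) = (11 choose 6) = 462.

462


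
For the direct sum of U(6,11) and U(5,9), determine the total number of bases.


Bases of a direct sum M1 + M2: |B| = |B(M1)| * |B(M2)|.
|B(U(6,11))| = C(11,6) = 462.
|B(U(5,9))| = C(9,5) = 126.
Total bases = 462 * 126 = 58212.

58212


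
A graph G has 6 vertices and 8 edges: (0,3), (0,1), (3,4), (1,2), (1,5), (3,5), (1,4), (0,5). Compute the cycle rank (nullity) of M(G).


Cycle rank (nullity) = |E| - r(M) = |E| - (|V| - c).
|E| = 8, |V| = 6, c = 1.
Nullity = 8 - (6 - 1) = 8 - 5 = 3.

3


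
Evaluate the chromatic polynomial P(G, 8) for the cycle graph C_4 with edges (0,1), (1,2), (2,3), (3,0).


P(C_4, k) = (k-1)^4 + (-1)^4*(k-1).
P(8) = (7)^4 + 7
= 2401 + 7 = 2408.

2408


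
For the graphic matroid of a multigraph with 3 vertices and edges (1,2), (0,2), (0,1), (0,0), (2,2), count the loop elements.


In a graphic matroid, a loop is a self-loop edge (u,u) with rank 0.
Examining all 5 edges for self-loops...
Self-loops found: (0,0), (2,2)
Number of loops = 2.

2


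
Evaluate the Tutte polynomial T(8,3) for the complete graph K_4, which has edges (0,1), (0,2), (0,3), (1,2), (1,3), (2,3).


T(K_4; x,y) = x^3 + 3x^2 + 4xy + 2x + y^3 + 3y^2 + 2y.
Substituting x=8, y=3:
= 512 + 192 + 96 + 16 + 27 + 27 + 6
= 876.

876


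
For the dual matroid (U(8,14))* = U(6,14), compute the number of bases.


The dual of U(r,n) is U(n-r, n) = U(6,14).
Bases of U(6,14) are all (6)-element subsets.
|B(M*)| = (14 choose 6) = 3003.

3003


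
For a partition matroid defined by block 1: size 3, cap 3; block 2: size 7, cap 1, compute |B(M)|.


A basis picks exactly ci elements from block i.
Number of bases = product of C(|Si|, ci).
= C(3,3) * C(7,1)
= 1 * 7
= 7.

7


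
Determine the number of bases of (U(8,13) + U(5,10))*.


(M1+M2)* = M1* + M2*.
M1* = U(5,13), bases: C(13,5) = 1287.
M2* = U(5,10), bases: C(10,5) = 252.
|B(M*)| = 1287 * 252 = 324324.

324324


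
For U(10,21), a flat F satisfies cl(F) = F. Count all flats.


Flats of U(10,21): every subset of size < 10 is a flat, plus E itself.
Count = C(21,0) + C(21,1) + C(21,2) + C(21,3) + C(21,4) + C(21,5) + C(21,6) + C(21,7) + C(21,8) + C(21,9) + 1
     = 1 + 21 + 210 + 1330 + 5985 + 20349 + 54264 + 116280 + 203490 + 293930 + 1
     = 695861.

695861


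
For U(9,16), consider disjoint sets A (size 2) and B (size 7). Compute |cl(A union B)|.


|A union B| = 2 + 7 = 9 (disjoint).
In U(9,16), cl(S) = S if |S| < 9, else cl(S) = E.
Since 9 >= 9, cl(A union B) = E.
|cl(A union B)| = 16.

16


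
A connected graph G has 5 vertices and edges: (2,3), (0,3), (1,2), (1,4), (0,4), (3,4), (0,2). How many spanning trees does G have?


By Kirchhoff's matrix tree theorem, the number of spanning trees equals
the determinant of any cofactor of the Laplacian matrix L.
G has 5 vertices and 7 edges.
Computing the (4 x 4) cofactor determinant gives 24.

24
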